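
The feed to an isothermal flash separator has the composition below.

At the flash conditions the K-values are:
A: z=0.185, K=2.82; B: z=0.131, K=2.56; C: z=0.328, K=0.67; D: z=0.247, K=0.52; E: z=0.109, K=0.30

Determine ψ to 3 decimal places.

Let ψ = V/F and solve Σ zᵢ(Kᵢ−1)/(1+ψ(Kᵢ−1)) = 0.
g(0) = ΣzᵢKᵢ − 1 = 0.238 and g(1) = 1 − Σzᵢ/Kᵢ = -0.445, so a root lies in (0, 1).
Newton iteration, ψ⁰ = 0.66:
  ψ = 0.660: g = -0.2001, g' = -0.569 → ψ = 0.308
  ψ = 0.308: g = -0.0032, g' = -0.606 → ψ = 0.303
Converged at ψ = 0.303.

ψ = 0.303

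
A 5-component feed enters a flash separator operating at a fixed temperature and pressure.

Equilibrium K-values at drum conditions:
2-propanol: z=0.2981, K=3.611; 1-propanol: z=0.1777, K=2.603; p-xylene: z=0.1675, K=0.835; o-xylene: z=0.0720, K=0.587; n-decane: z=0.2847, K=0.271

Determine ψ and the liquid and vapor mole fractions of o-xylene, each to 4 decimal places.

ψ = 0.6100, x_o-xylene = 0.0962, y_o-xylene = 0.0565

Rachford–Rice: g(ψ) = Σ zᵢ(Kᵢ−1)/(1+ψ(Kᵢ−1)) = 0.
Check two-phase: ΣzᵢKᵢ = 1.7983 > 1 and Σzᵢ/Kᵢ = 1.5246 > 1, so g(0) = 0.7983 > 0 and g(1) = -0.5246 < 0.
Newton iteration, ψ⁰ = 0.4:
  ψ = 0.4000: g = 0.19609, g' = -0.9801 → ψ = 0.6001
  ψ = 0.6001: g = 0.00928, g' = -0.9325 → ψ = 0.6100
Converged at ψ = 0.6100.
Compositions from xᵢ = zᵢ/(1+ψ(Kᵢ−1)), yᵢ = Kᵢxᵢ:
  2-propanol: x = 0.1150, y = 0.4152
  1-propanol: x = 0.0898, y = 0.2339
  p-xylene: x = 0.1862, y = 0.1555
  o-xylene: x = 0.0962, y = 0.0565
  n-decane: x = 0.5127, y = 0.1389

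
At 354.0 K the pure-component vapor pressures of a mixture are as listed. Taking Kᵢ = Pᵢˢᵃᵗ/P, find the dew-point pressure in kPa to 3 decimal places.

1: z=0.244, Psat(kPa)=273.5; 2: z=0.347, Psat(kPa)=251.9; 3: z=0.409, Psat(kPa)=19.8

Pdew = 43.618 kPa

At the dew point ψ → 1, so Σzᵢ/Kᵢ = 1 with Kᵢ = Pᵢˢᵃᵗ/P ⇒ 1/P = Σzᵢ/Pᵢˢᵃᵗ.
1/P = 0.244/273.5 + 0.347/251.9 + 0.409/19.8 = 0.022926 ⇒ P = 43.618 kPa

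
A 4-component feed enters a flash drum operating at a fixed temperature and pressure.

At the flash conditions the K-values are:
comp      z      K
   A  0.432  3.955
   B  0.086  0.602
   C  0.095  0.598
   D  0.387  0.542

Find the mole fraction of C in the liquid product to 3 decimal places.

Newton–Raphson from ψ = 0.5:
  ψ = 0.500: g = 0.1948, g' = -0.796 → ψ = 0.745
  ψ = 0.745: g = 0.0267, g' = -0.614 → ψ = 0.788
  ψ = 0.788: g = 0.0003, g' = -0.601 → ψ = 0.789
Converged at ψ = 0.789.
Compositions from xᵢ = zᵢ/(1+ψ(Kᵢ−1)), yᵢ = Kᵢxᵢ:
  A: x = 0.130, y = 0.513
  B: x = 0.125, y = 0.075
  C: x = 0.139, y = 0.083
  D: x = 0.606, y = 0.328

x_C = 0.139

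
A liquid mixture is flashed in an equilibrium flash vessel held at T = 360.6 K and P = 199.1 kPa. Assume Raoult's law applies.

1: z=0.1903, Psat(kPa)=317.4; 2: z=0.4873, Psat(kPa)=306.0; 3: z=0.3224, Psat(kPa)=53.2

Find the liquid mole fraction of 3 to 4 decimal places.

Raoult's law: Kᵢ = Pᵢˢᵃᵗ/P = Pᵢˢᵃᵗ/199.1.
  K_1 = 317.4/199.1 = 1.594174, K_2 = 306.0/199.1 = 1.536916, K_3 = 53.2/199.1 = 0.267202
Material balance + equilibrium reduce to Σ zᵢ(Kᵢ−1)/(1+ψ(Kᵢ−1)) = 0.
Check two-phase: ΣzᵢKᵢ = 1.1385 > 1 and Σzᵢ/Kᵢ = 1.6430 > 1, so g(0) = 0.1385 > 0 and g(1) = -0.6430 < 0.
Newton iteration, ψ⁰ = 0.4:
  ψ = 0.4000: g = -0.02748, g' = -0.4855 → ψ = 0.3434
  ψ = 0.3434: g = -0.00088, g' = -0.4556 → ψ = 0.3415
Converged at ψ = 0.3415.
Compositions from xᵢ = zᵢ/(1+ψ(Kᵢ−1)), yᵢ = Kᵢxᵢ:
  1: x = 0.1582, y = 0.2522
  2: x = 0.4118, y = 0.6329
  3: x = 0.4300, y = 0.1149

x_3 = 0.4300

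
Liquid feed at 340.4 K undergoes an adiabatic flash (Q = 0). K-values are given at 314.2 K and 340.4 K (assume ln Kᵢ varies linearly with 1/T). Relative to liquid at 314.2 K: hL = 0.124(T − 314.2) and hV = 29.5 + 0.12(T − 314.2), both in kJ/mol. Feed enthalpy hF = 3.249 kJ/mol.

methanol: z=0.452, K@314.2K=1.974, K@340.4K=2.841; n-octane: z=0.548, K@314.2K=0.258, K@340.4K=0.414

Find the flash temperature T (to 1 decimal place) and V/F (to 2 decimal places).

T = 316.8 K, V/F = 0.10

Adiabatic flash: solve Rachford–Rice at each trial T, then check hF = ψ·hV(T) + (1−ψ)·hL(T).
  T = 314.2 K: K = (1.974, 0.258), RR gives ψ = 0.047, H_out = 1.373 kJ/mol
  T = 340.4 K: K = (2.841, 0.414), RR gives ψ = 0.474, H_out = 17.172 kJ/mol
  T = 327.3 K: K = (2.385, 0.330), RR gives ψ = 0.279, H_out = 9.841 kJ/mol
  T = 320.8 K: K = (2.176, 0.293), RR gives ψ = 0.173, H_out = 5.918 kJ/mol
  T = 317.5 K: K = (2.073, 0.275), RR gives ψ = 0.113, H_out = 3.740 kJ/mol
  T = 315.9 K: K = (2.025, 0.267), RR gives ψ = 0.082, H_out = 2.620 kJ/mol
Linear interpolation between T = 315.9 (H_out = 2.620) and T = 317.5 (H_out = 3.740) on hF = 3.249 gives T ≈ 316.8 K, at which ψ = 0.10.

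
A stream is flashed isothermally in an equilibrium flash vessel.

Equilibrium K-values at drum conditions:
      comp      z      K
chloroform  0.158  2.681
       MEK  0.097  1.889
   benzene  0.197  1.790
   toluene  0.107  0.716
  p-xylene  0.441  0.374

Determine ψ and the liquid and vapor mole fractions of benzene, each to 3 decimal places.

Material balance + equilibrium reduce to Σ zᵢ(Kᵢ−1)/(1+ψ(Kᵢ−1)) = 0.
g(0) = ΣzᵢKᵢ − 1 = 0.201 and g(1) = 1 − Σzᵢ/Kᵢ = -0.549, so a root lies in (0, 1).
Newton–Raphson from ψ = 0.68:
  ψ = 0.680: g = -0.2394, g' = -0.716 → ψ = 0.346
  ψ = 0.346: g = -0.0298, g' = -0.591 → ψ = 0.295
  ψ = 0.295: g = 0.0002, g' = -0.599 → ψ = 0.296
Converged at ψ = 0.296.
Compositions from xᵢ = zᵢ/(1+ψ(Kᵢ−1)), yᵢ = Kᵢxᵢ:
  chloroform: x = 0.106, y = 0.283
  MEK: x = 0.077, y = 0.145
  benzene: x = 0.160, y = 0.286
  toluene: x = 0.117, y = 0.084
  p-xylene: x = 0.541, y = 0.202

ψ = 0.296, x_benzene = 0.160, y_benzene = 0.286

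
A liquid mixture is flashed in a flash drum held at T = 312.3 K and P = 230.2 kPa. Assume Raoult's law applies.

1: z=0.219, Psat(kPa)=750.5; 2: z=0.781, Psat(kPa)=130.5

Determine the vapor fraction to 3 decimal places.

ψ = 0.160

Raoult's law: Kᵢ = Pᵢˢᵃᵗ/P = Pᵢˢᵃᵗ/230.2.
  K_1 = 750.5/230.2 = 3.26021, K_2 = 130.5/230.2 = 0.56690
Material balance + equilibrium reduce to Σ zᵢ(Kᵢ−1)/(1+ψ(Kᵢ−1)) = 0.
Feasibility: ΣzᵢKᵢ = 1.157, Σzᵢ/Kᵢ = 1.445 — both > 1, two phases present.
Newton iteration, ψ⁰ = 0.5:
  ψ = 0.500: g = -0.1994, g' = -0.485 → ψ = 0.089
  ψ = 0.089: g = 0.0602, g' = -0.934 → ψ = 0.154
  ψ = 0.154: g = 0.0051, g' = -0.785 → ψ = 0.160
Converged at ψ = 0.160.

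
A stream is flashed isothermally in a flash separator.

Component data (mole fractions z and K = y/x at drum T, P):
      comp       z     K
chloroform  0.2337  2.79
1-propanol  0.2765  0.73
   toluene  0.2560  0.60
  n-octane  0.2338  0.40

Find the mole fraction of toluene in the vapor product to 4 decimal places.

y_toluene = 0.1622

Iterate (Newton) starting at β = 0.43:
  β = 0.4300: g = -0.16081, g' = -0.4775 → β = 0.0932
  β = 0.0932: g = 0.02695, g' = -0.7098 → β = 0.1312
  β = 0.1312: g = 0.00103, g' = -0.6575 → β = 0.1328
Converged at β = 0.1328.
Compositions from xᵢ = zᵢ/(1+β(Kᵢ−1)), yᵢ = Kᵢxᵢ:
  chloroform: x = 0.1888, y = 0.5268
  1-propanol: x = 0.2868, y = 0.2093
  toluene: x = 0.2704, y = 0.1622
  n-octane: x = 0.2540, y = 0.1016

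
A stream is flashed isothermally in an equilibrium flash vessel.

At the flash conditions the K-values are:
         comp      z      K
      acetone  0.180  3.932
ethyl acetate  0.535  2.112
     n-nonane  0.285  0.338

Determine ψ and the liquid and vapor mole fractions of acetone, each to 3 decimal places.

ψ = 0.876, x_acetone = 0.050, y_acetone = 0.198

Newton iteration, ψ⁰ = 0.68:
  ψ = 0.680: g = 0.1719, g' = -0.800 → ψ = 0.895
  ψ = 0.895: g = -0.0190, g' = -1.036 → ψ = 0.876
Converged at ψ = 0.876.
Compositions from xᵢ = zᵢ/(1+ψ(Kᵢ−1)), yᵢ = Kᵢxᵢ:
  acetone: x = 0.050, y = 0.198
  ethyl acetate: x = 0.271, y = 0.572
  n-nonane: x = 0.679, y = 0.229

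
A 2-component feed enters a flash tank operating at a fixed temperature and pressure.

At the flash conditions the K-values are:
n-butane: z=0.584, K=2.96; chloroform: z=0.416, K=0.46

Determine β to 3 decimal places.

β = 0.869

Material balance + equilibrium reduce to Σ zᵢ(Kᵢ−1)/(1+β(Kᵢ−1)) = 0.
Feasibility: ΣzᵢKᵢ = 1.920, Σzᵢ/Kᵢ = 1.102 — both > 1, two phases present.
Newton iteration, β⁰ = 0.53:
  β = 0.530: g = 0.2467, g' = -0.778 → β = 0.847
  β = 0.847: g = 0.0162, g' = -0.729 → β = 0.869
Converged at β = 0.869.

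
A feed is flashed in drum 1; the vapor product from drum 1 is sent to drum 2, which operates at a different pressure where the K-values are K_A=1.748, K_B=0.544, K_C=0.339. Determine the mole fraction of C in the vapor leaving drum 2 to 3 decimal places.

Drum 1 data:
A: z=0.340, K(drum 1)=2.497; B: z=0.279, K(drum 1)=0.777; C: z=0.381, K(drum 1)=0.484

Drum 1:
Material balance + equilibrium reduce to Σ zᵢ(Kᵢ−1)/(1+ψ₁(Kᵢ−1)) = 0.
Feasibility: ΣzᵢKᵢ = 1.250, Σzᵢ/Kᵢ = 1.282 — both > 1, two phases present.
Iterate (Newton) starting at ψ₁ = 0.32:
  ψ₁ = 0.320: g = 0.0417, g' = -0.510 → ψ₁ = 0.402
  ψ₁ = 0.402: g = 0.0015, g' = -0.475 → ψ₁ = 0.405
Converged at ψ₁ = 0.405.
Drum-1 compositions:
  A: x = 0.212, y = 0.529
  B: x = 0.307, y = 0.238
  C: x = 0.482, y = 0.233
Drum-2 feed = drum-1 vapor: z₂ = (0.5286, 0.2383, 0.2331).
Drum 2:
Material balance + equilibrium reduce to Σ zᵢ(Kᵢ−1)/(1+ψ₂(Kᵢ−1)) = 0.
g(0) = ΣzᵢKᵢ − 1 = 0.133 and g(1) = 1 − Σzᵢ/Kᵢ = -0.428, so a root lies in (0, 1).
Iterate (Newton) starting at ψ₂ = 0.4:
  ψ₂ = 0.400: g = -0.0380, g' = -0.438 → ψ₂ = 0.313
  ψ₂ = 0.313: g = -0.0007, g' = -0.424 → ψ₂ = 0.311
Converged at ψ₂ = 0.311.
  A: x = 0.429, y = 0.749
  B: x = 0.278, y = 0.151
  C: x = 0.294, y = 0.100

y_C (drum 2) = 0.100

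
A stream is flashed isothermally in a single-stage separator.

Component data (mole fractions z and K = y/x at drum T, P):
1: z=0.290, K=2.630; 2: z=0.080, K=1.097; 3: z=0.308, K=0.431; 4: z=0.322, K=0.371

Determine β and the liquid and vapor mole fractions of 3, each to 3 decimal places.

β = 0.115, x_3 = 0.330, y_3 = 0.142

Let β = V/F and solve Σ zᵢ(Kᵢ−1)/(1+β(Kᵢ−1)) = 0.
Feasibility: ΣzᵢKᵢ = 1.103, Σzᵢ/Kᵢ = 1.766 — both > 1, two phases present.
Newton iteration, β⁰ = 0.5:
  β = 0.500: g = -0.2726, g' = -0.700 → β = 0.111
  β = 0.111: g = 0.0032, g' = -0.814 → β = 0.115
Converged at β = 0.115.
Compositions from xᵢ = zᵢ/(1+β(Kᵢ−1)), yᵢ = Kᵢxᵢ:
  1: x = 0.244, y = 0.642
  2: x = 0.079, y = 0.087
  3: x = 0.330, y = 0.142
  4: x = 0.347, y = 0.129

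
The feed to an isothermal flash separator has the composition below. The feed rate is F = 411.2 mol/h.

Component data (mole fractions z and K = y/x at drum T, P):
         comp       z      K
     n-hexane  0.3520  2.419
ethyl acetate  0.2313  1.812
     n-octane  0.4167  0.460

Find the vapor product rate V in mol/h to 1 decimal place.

V = 294.2 mol/h

Material balance + equilibrium reduce to Σ zᵢ(Kᵢ−1)/(1+V/F(Kᵢ−1)) = 0.
Check two-phase: ΣzᵢKᵢ = 1.4623 > 1 and Σzᵢ/Kᵢ = 1.1790 > 1, so g(0) = 0.4623 > 0 and g(1) = -0.1790 < 0.
Iterate (Newton) starting at V/F = 0.5:
  V/F = 0.5000: g = 0.11752, g' = -0.5477 → V/F = 0.7146
  V/F = 0.7146: g = 0.00046, g' = -0.5580 → V/F = 0.7154
Converged at V/F = 0.7154.
Then V = V/F·F = 0.7154·411.2 = 294.2 mol/h and L = F − V = 117.0 mol/h.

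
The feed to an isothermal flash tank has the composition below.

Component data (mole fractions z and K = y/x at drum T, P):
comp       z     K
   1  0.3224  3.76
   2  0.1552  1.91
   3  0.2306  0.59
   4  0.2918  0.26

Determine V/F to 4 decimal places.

Rachford–Rice: g(V/F) = Σ zᵢ(Kᵢ−1)/(1+V/F(Kᵢ−1)) = 0.
Check two-phase: ΣzᵢKᵢ = 1.7206 > 1 and Σzᵢ/Kᵢ = 1.6802 > 1, so g(0) = 0.7206 > 0 and g(1) = -0.6802 < 0.
Iterate (Newton) starting at V/F = 0.5:
  V/F = 0.5000: g = 0.00927, g' = -0.9582 → V/F = 0.5097
Converged at V/F = 0.5097.

V/F = 0.5097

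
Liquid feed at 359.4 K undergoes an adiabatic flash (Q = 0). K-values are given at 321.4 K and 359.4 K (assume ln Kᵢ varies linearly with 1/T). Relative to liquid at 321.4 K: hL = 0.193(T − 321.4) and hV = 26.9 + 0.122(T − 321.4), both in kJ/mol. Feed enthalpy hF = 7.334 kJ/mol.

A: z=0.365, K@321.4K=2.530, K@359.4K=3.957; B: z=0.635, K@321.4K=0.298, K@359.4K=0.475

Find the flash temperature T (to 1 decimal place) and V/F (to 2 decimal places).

Adiabatic flash: solve Rachford–Rice at each trial T, then check hF = ψ·hV(T) + (1−ψ)·hL(T).
  T = 321.4 K: K = (2.530, 0.298), RR gives ψ = 0.105, H_out = 2.822 kJ/mol
  T = 359.4 K: K = (3.957, 0.475), RR gives ψ = 0.480, H_out = 18.963 kJ/mol
  T = 340.4 K: K = (3.204, 0.381), RR gives ψ = 0.302, H_out = 11.375 kJ/mol
  T = 330.9 K: K = (2.857, 0.338), RR gives ψ = 0.210, H_out = 7.329 kJ/mol
  T = 335.6 K: K = (3.026, 0.359), RR gives ψ = 0.256, H_out = 9.371 kJ/mol
  T = 333.2 K: K = (2.939, 0.348), RR gives ψ = 0.233, H_out = 8.340 kJ/mol
Linear interpolation between T = 330.9 (H_out = 7.329) and T = 333.2 (H_out = 8.340) on hF = 7.334 gives T ≈ 330.9 K, at which ψ = 0.21.

T = 330.9 K, V/F = 0.21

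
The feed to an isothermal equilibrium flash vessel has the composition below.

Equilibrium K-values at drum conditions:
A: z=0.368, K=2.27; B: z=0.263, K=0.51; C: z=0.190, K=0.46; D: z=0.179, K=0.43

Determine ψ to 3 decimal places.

ψ = 0.199

Newton–Raphson from ψ = 0.41:
  ψ = 0.410: g = -0.1189, g' = -0.546 → ψ = 0.192
  ψ = 0.192: g = 0.0043, g' = -0.603 → ψ = 0.199
Converged at ψ = 0.199.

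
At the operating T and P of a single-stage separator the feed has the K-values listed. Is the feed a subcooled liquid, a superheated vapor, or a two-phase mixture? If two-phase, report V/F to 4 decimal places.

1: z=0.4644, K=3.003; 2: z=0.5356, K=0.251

two-phase, V/F = 0.3526

ΣzᵢKᵢ = 1.5290; Σzᵢ/Kᵢ = 2.2885.
Both exceed 1, so a two-phase solution exists.
Let ψ = V/F and solve Σ zᵢ(Kᵢ−1)/(1+ψ(Kᵢ−1)) = 0.
Binary case is linear: z₁(K₁−1)(1+ψ(K₂−1)) + z₂(K₂−1)(1+ψ(K₁−1)) = 0
⇒ ψ = [z₁(K₁−1)+z₂(K₂−1)] / [−(K₁−1)(K₂−1)] = 0.52903/1.50025 = 0.3526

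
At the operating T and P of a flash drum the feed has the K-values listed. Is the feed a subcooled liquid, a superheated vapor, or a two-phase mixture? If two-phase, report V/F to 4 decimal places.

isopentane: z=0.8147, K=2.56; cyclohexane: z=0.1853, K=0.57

ΣzᵢKᵢ = 2.1913; Σzᵢ/Kᵢ = 0.6433.
Since Σzᵢ/Kᵢ < 1 the mixture is above its dew point — single vapor phase.

superheated vapor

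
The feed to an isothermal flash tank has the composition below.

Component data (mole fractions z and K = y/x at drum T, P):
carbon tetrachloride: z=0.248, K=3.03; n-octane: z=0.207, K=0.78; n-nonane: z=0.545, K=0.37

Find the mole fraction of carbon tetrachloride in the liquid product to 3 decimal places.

Newton iteration, β⁰ = 0.5:
  β = 0.500: g = -0.3026, g' = -0.725 → β = 0.083
  β = 0.083: g = 0.0223, g' = -1.000 → β = 0.105
  β = 0.105: g = 0.0005, g' = -0.953 → β = 0.106
Converged at β = 0.106.
Compositions from xᵢ = zᵢ/(1+β(Kᵢ−1)), yᵢ = Kᵢxᵢ:
  carbon tetrachloride: x = 0.204, y = 0.619
  n-octane: x = 0.212, y = 0.165
  n-nonane: x = 0.584, y = 0.216

x_carbon tetrachloride = 0.204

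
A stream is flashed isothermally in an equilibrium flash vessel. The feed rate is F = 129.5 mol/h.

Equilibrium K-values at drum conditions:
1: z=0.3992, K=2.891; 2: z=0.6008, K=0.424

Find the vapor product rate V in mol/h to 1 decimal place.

V = 48.6 mol/h

Rachford–Rice: g(ψ) = Σ zᵢ(Kᵢ−1)/(1+ψ(Kᵢ−1)) = 0.
g(0) = ΣzᵢKᵢ − 1 = 0.4088 and g(1) = 1 − Σzᵢ/Kᵢ = -0.5551, so a root lies in (0, 1).
Binary case is linear: z₁(K₁−1)(1+ψ(K₂−1)) + z₂(K₂−1)(1+ψ(K₁−1)) = 0
⇒ ψ = [z₁(K₁−1)+z₂(K₂−1)] / [−(K₁−1)(K₂−1)] = 0.40883/1.08922 = 0.3753
Then V = ψ·F = 0.3753·129.5 = 48.6 mol/h and L = F − V = 80.9 mol/h.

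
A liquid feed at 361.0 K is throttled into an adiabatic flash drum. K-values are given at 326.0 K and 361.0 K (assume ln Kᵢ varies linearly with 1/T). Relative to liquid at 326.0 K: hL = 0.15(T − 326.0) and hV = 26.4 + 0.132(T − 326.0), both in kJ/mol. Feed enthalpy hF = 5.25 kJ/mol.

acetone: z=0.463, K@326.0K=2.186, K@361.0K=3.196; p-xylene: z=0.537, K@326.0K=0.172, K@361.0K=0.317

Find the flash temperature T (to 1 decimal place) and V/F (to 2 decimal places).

T = 331.4 K, V/F = 0.17

Adiabatic flash: solve Rachford–Rice at each trial T, then check hF = ψ·hV(T) + (1−ψ)·hL(T).
  T = 326.0 K: K = (2.186, 0.172), RR gives ψ = 0.106, H_out = 2.809 kJ/mol
  T = 361.0 K: K = (3.196, 0.317), RR gives ψ = 0.433, H_out = 16.418 kJ/mol
  T = 343.5 K: K = (2.669, 0.237), RR gives ψ = 0.285, H_out = 10.064 kJ/mol
  T = 334.8 K: K = (2.423, 0.203), RR gives ψ = 0.204, H_out = 6.662 kJ/mol
  T = 330.4 K: K = (2.303, 0.187), RR gives ψ = 0.157, H_out = 4.804 kJ/mol
  T = 332.6 K: K = (2.363, 0.195), RR gives ψ = 0.181, H_out = 5.748 kJ/mol
Linear interpolation between T = 330.4 (H_out = 4.804) and T = 332.6 (H_out = 5.748) on hF = 5.25 gives T ≈ 331.4 K, at which ψ = 0.17.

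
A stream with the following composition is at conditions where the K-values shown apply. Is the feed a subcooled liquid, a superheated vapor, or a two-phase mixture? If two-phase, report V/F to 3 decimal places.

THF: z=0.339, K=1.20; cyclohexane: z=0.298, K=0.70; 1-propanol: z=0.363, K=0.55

ΣzᵢKᵢ = 0.815; Σzᵢ/Kᵢ = 1.368.
Since ΣzᵢKᵢ < 1 the mixture is below its bubble point — single liquid phase.

subcooled liquid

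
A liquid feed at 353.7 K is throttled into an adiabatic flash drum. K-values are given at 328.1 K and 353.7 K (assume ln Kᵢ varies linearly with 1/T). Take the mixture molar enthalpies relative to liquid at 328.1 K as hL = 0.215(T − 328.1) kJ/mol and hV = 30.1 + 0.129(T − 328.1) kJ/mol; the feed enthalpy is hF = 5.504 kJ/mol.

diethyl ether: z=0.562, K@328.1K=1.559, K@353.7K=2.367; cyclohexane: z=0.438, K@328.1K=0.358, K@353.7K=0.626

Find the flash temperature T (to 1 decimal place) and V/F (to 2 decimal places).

Adiabatic flash: solve Rachford–Rice at each trial T, then check hF = ψ·hV(T) + (1−ψ)·hL(T).
  T = 328.1 K: K = (1.559, 0.358), RR gives ψ = 0.092, H_out = 2.765 kJ/mol
  T = 353.7 K: K = (2.367, 0.626), RR gives ψ = 1.000, H_out = 33.402 kJ/mol
  T = 340.9 K: K = (1.936, 0.478), RR gives ψ = 0.610, H_out = 20.428 kJ/mol
  T = 334.5 K: K = (1.741, 0.415), RR gives ψ = 0.370, H_out = 12.296 kJ/mol
  T = 331.3 K: K = (1.648, 0.386), RR gives ψ = 0.239, H_out = 7.826 kJ/mol
  T = 329.7 K: K = (1.603, 0.372), RR gives ψ = 0.168, H_out = 5.389 kJ/mol
Linear interpolation between T = 329.7 (H_out = 5.389) and T = 331.3 (H_out = 7.826) on hF = 5.504 gives T ≈ 329.8 K, at which ψ = 0.17.

T = 329.8 K, V/F = 0.17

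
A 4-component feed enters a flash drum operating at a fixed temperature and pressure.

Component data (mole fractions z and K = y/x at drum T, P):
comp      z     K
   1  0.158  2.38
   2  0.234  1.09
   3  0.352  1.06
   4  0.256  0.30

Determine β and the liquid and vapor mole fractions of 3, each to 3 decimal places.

Rachford–Rice: g(β) = Σ zᵢ(Kᵢ−1)/(1+β(Kᵢ−1)) = 0.
Check two-phase: ΣzᵢKᵢ = 1.081 > 1 and Σzᵢ/Kᵢ = 1.466 > 1, so g(0) = 0.081 > 0 and g(1) = -0.466 < 0.
Newton–Raphson from β = 0.6:
  β = 0.600: g = -0.1493, g' = -0.466 → β = 0.279
  β = 0.279: g = -0.0241, g' = -0.354 → β = 0.211
Converged at β = 0.211.
Compositions from xᵢ = zᵢ/(1+β(Kᵢ−1)), yᵢ = Kᵢxᵢ:
  1: x = 0.122, y = 0.291
  2: x = 0.230, y = 0.250
  3: x = 0.348, y = 0.368
  4: x = 0.300, y = 0.090

β = 0.211, x_3 = 0.348, y_3 = 0.368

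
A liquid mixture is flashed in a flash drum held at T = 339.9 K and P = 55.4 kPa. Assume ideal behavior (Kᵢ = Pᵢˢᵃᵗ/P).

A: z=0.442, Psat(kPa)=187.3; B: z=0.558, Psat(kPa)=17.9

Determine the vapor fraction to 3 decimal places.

ψ = 0.419

Raoult's law: Kᵢ = Pᵢˢᵃᵗ/P = Pᵢˢᵃᵗ/55.4.
  K_A = 187.3/55.4 = 3.38087, K_B = 17.9/55.4 = 0.32310
Rachford–Rice: g(ψ) = Σ zᵢ(Kᵢ−1)/(1+ψ(Kᵢ−1)) = 0.
Feasibility: ΣzᵢKᵢ = 1.675, Σzᵢ/Kᵢ = 1.858 — both > 1, two phases present.
Binary case is linear: z₁(K₁−1)(1+ψ(K₂−1)) + z₂(K₂−1)(1+ψ(K₁−1)) = 0
⇒ ψ = [z₁(K₁−1)+z₂(K₂−1)] / [−(K₁−1)(K₂−1)] = 0.6746/1.6116 = 0.419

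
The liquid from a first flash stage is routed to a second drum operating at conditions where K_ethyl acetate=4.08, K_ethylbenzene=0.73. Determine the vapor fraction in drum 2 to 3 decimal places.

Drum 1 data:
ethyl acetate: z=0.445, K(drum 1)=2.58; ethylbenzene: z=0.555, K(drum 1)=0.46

Drum 1:
Let ψ₁ = V/F and solve Σ zᵢ(Kᵢ−1)/(1+ψ₁(Kᵢ−1)) = 0.
Check two-phase: ΣzᵢKᵢ = 1.403 > 1 and Σzᵢ/Kᵢ = 1.379 > 1, so g(0) = 0.403 > 0 and g(1) = -0.379 < 0.
Binary case is linear: z₁(K₁−1)(1+ψ₁(K₂−1)) + z₂(K₂−1)(1+ψ₁(K₁−1)) = 0
⇒ ψ₁ = [z₁(K₁−1)+z₂(K₂−1)] / [−(K₁−1)(K₂−1)] = 0.4034/0.8532 = 0.473
Drum-1 compositions:
  ethyl acetate: x = 0.255, y = 0.657
  ethylbenzene: x = 0.745, y = 0.343
Drum-2 feed = drum-1 liquid: z₂ = (0.2547, 0.7453).
Drum 2:
Material balance + equilibrium reduce to Σ zᵢ(Kᵢ−1)/(1+ψ₂(Kᵢ−1)) = 0.
Check two-phase: ΣzᵢKᵢ = 1.583 > 1 and Σzᵢ/Kᵢ = 1.083 > 1, so g(0) = 0.583 > 0 and g(1) = -0.083 < 0.
Binary case is linear: z₁(K₁−1)(1+ψ₂(K₂−1)) + z₂(K₂−1)(1+ψ₂(K₁−1)) = 0
⇒ ψ₂ = [z₁(K₁−1)+z₂(K₂−1)] / [−(K₁−1)(K₂−1)] = 0.5833/0.8316 = 0.701
  ethyl acetate: x = 0.081, y = 0.329
  ethylbenzene: x = 0.919, y = 0.671

V/F (drum 2) = 0.701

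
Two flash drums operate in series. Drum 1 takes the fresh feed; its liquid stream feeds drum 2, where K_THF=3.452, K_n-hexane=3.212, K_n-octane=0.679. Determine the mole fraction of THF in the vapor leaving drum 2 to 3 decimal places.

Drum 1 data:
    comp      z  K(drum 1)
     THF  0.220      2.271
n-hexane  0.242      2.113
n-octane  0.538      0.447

y_THF (drum 2) = 0.189

Drum 1:
Material balance + equilibrium reduce to Σ zᵢ(Kᵢ−1)/(1+ψ₁(Kᵢ−1)) = 0.
Feasibility: ΣzᵢKᵢ = 1.251, Σzᵢ/Kᵢ = 1.415 — both > 1, two phases present.
Newton–Raphson from ψ₁ = 0.5:
  ψ₁ = 0.500: g = -0.0672, g' = -0.571 → ψ₁ = 0.382
Converged at ψ₁ = 0.382.
Drum-1 compositions:
  THF: x = 0.148, y = 0.336
  n-hexane: x = 0.170, y = 0.359
  n-octane: x = 0.682, y = 0.305
Drum-2 feed = drum-1 liquid: z₂ = (0.1481, 0.1698, 0.6821).
Drum 2:
Let ψ₂ = V/F and solve Σ zᵢ(Kᵢ−1)/(1+ψ₂(Kᵢ−1)) = 0.
Feasibility: ΣzᵢKᵢ = 1.520, Σzᵢ/Kᵢ = 1.100 — both > 1, two phases present.
Newton iteration, ψ₂⁰ = 0.5:
  ψ₂ = 0.500: g = 0.0807, g' = -0.467 → ψ₂ = 0.673
  ψ₂ = 0.673: g = 0.0087, g' = -0.375 → ψ₂ = 0.696
Converged at ψ₂ = 0.696.
  THF: x = 0.055, y = 0.189
  n-hexane: x = 0.067, y = 0.215
  n-octane: x = 0.878, y = 0.596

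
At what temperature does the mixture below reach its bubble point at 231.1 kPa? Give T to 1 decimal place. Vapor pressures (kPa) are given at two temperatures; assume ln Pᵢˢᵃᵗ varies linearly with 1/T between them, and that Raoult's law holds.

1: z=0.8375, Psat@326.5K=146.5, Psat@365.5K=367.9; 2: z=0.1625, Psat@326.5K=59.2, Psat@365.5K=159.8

T = 348.9 K

Bubble-point temperature: ΣzᵢPᵢˢᵃᵗ(T) = P. Interpolate ln Pᵢˢᵃᵗ = aᵢ + bᵢ/T.
  T = 326.5 K: ΣzᵢPᵢˢᵃᵗ = 132.31 kPa
  T = 365.5 K: ΣzᵢPᵢˢᵃᵗ = 334.08 kPa
  T = 346.0 K: ΣzᵢPᵢˢᵃᵗ = 215.80 kPa
  T = 355.8 K: ΣzᵢPᵢˢᵃᵗ = 270.42 kPa
  T = 350.9 K: ΣzᵢPᵢˢᵃᵗ = 241.95 kPa
  T = 348.4 K: ΣzᵢPᵢˢᵃᵗ = 228.32 kPa
Interpolating between 348.4 K and 350.9 K gives T ≈ 348.9 K.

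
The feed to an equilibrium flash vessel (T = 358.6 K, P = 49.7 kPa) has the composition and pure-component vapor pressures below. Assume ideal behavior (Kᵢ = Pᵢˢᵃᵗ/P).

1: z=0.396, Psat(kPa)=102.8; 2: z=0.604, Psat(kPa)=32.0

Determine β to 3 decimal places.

β = 0.547

Raoult's law: Kᵢ = Pᵢˢᵃᵗ/P = Pᵢˢᵃᵗ/49.7.
  K_1 = 102.8/49.7 = 2.06841, K_2 = 32.0/49.7 = 0.64386
Material balance + equilibrium reduce to Σ zᵢ(Kᵢ−1)/(1+β(Kᵢ−1)) = 0.
g(0) = ΣzᵢKᵢ − 1 = 0.208 and g(1) = 1 − Σzᵢ/Kᵢ = -0.130, so a root lies in (0, 1).
Newton iteration, β⁰ = 0.55:
  β = 0.550: g = -0.0010, g' = -0.298 → β = 0.547
Converged at β = 0.547.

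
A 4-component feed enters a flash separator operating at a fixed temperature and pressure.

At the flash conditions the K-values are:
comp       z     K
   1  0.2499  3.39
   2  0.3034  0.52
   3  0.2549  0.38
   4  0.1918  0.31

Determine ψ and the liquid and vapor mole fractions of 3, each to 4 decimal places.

Iterate (Newton) starting at ψ = 0.3:
  ψ = 0.3000: g = -0.18332, g' = -0.8727 → ψ = 0.0899
  ψ = 0.0899: g = 0.03092, g' = -1.2571 → ψ = 0.1145
  ψ = 0.1145: g = 0.00098, g' = -1.1793 → ψ = 0.1154
Converged at ψ = 0.1154.
Compositions from xᵢ = zᵢ/(1+ψ(Kᵢ−1)), yᵢ = Kᵢxᵢ:
  1: x = 0.1959, y = 0.6641
  2: x = 0.3212, y = 0.1670
  3: x = 0.2745, y = 0.1043
  4: x = 0.2084, y = 0.0646

ψ = 0.1154, x_3 = 0.2745, y_3 = 0.1043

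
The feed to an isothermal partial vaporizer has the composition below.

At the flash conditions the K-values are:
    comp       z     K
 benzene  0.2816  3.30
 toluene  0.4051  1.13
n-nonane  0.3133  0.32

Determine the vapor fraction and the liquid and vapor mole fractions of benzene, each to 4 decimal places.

ψ = 0.5421, x_benzene = 0.1253, y_benzene = 0.4136

Newton–Raphson from ψ = 0.58:
  ψ = 0.5800: g = -0.02532, g' = -0.6744 → ψ = 0.5425
  ψ = 0.5425: g = -0.00020, g' = -0.6645 → ψ = 0.5421
Converged at ψ = 0.5421.
Compositions from xᵢ = zᵢ/(1+ψ(Kᵢ−1)), yᵢ = Kᵢxᵢ:
  benzene: x = 0.1253, y = 0.4136
  toluene: x = 0.3784, y = 0.4276
  n-nonane: x = 0.4962, y = 0.1588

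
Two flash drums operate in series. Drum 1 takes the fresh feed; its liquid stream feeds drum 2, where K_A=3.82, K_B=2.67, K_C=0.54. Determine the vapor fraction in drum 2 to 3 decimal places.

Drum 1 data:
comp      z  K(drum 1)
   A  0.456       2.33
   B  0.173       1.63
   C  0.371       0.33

Drum 1:
Let ψ₁ = V/F and solve Σ zᵢ(Kᵢ−1)/(1+ψ₁(Kᵢ−1)) = 0.
Check two-phase: ΣzᵢKᵢ = 1.467 > 1 and Σzᵢ/Kᵢ = 1.426 > 1, so g(0) = 0.467 > 0 and g(1) = -0.426 < 0.
Newton–Raphson from ψ₁ = 0.5:
  ψ₁ = 0.500: g = 0.0733, g' = -0.707 → ψ₁ = 0.604
  ψ₁ = 0.604: g = -0.0021, g' = -0.754 → ψ₁ = 0.601
Converged at ψ₁ = 0.601.
Drum-1 compositions:
  A: x = 0.253, y = 0.590
  B: x = 0.125, y = 0.205
  C: x = 0.621, y = 0.205
Drum-2 feed = drum-1 liquid: z₂ = (0.2534, 0.1255, 0.6211).
Drum 2:
Rachford–Rice: g(ψ₂) = Σ zᵢ(Kᵢ−1)/(1+ψ₂(Kᵢ−1)) = 0.
Feasibility: ΣzᵢKᵢ = 1.639, Σzᵢ/Kᵢ = 1.263 — both > 1, two phases present.
Iterate (Newton) starting at ψ₂ = 0.36:
  ψ₂ = 0.360: g = 0.1431, g' = -0.822 → ψ₂ = 0.534
  ψ₂ = 0.534: g = 0.0171, g' = -0.650 → ψ₂ = 0.561
Converged at ψ₂ = 0.561.
  A: x = 0.098, y = 0.375
  B: x = 0.065, y = 0.173
  C: x = 0.837, y = 0.452

V/F (drum 2) = 0.561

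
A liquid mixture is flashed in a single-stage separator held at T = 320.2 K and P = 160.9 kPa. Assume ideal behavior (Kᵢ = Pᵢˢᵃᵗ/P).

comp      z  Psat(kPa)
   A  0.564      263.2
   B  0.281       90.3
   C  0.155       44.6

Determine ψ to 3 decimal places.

Raoult's law: Kᵢ = Pᵢˢᵃᵗ/P = Pᵢˢᵃᵗ/160.9.
  K_A = 263.2/160.9 = 1.63580, K_B = 90.3/160.9 = 0.56122, K_C = 44.6/160.9 = 0.27719
Let ψ = V/F and solve Σ zᵢ(Kᵢ−1)/(1+ψ(Kᵢ−1)) = 0.
g(0) = ΣzᵢKᵢ − 1 = 0.123 and g(1) = 1 − Σzᵢ/Kᵢ = -0.405, so a root lies in (0, 1).
Newton–Raphson from ψ = 0.5:
  ψ = 0.500: g = -0.0613, g' = -0.419 → ψ = 0.354
  ψ = 0.354: g = -0.0037, g' = -0.374 → ψ = 0.344
Converged at ψ = 0.344.

ψ = 0.344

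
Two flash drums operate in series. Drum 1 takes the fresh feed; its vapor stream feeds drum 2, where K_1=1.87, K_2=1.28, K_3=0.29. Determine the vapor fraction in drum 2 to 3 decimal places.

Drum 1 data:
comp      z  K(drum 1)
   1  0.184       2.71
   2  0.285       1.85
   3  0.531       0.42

V/F (drum 2) = 0.464

Drum 1:
Iterate (Newton) starting at ψ₁ = 0.5:
  ψ₁ = 0.500: g = -0.0942, g' = -0.612 → ψ₁ = 0.346
  ψ₁ = 0.346: g = -0.0005, g' = -0.615 → ψ₁ = 0.345
Converged at ψ₁ = 0.345.
Drum-1 compositions:
  1: x = 0.116, y = 0.314
  2: x = 0.220, y = 0.408
  3: x = 0.664, y = 0.279
Drum-2 feed = drum-1 vapor: z₂ = (0.3135, 0.4076, 0.2789).
Drum 2:
Material balance + equilibrium reduce to Σ zᵢ(Kᵢ−1)/(1+ψ₂(Kᵢ−1)) = 0.
Check two-phase: ΣzᵢKᵢ = 1.189 > 1 and Σzᵢ/Kᵢ = 1.448 > 1, so g(0) = 0.189 > 0 and g(1) = -0.448 < 0.
Newton iteration, ψ₂⁰ = 0.5:
  ψ₂ = 0.500: g = -0.0168, g' = -0.478 → ψ₂ = 0.465
  ψ₂ = 0.465: g = -0.0003, g' = -0.459 → ψ₂ = 0.464
Converged at ψ₂ = 0.464.
  1: x = 0.223, y = 0.418
  2: x = 0.361, y = 0.462
  3: x = 0.416, y = 0.121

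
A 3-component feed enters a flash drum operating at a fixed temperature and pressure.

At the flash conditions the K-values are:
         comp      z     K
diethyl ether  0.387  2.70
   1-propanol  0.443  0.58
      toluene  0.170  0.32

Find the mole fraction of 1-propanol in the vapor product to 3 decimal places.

y_1-propanol = 0.311

Let ψ = V/F and solve Σ zᵢ(Kᵢ−1)/(1+ψ(Kᵢ−1)) = 0.
Feasibility: ΣzᵢKᵢ = 1.356, Σzᵢ/Kᵢ = 1.438 — both > 1, two phases present.
Newton–Raphson from ψ = 0.53:
  ψ = 0.530: g = -0.0740, g' = -0.631 → ψ = 0.413
  ψ = 0.413: g = 0.0009, g' = -0.653 → ψ = 0.414
Converged at ψ = 0.414.
Compositions from xᵢ = zᵢ/(1+ψ(Kᵢ−1)), yᵢ = Kᵢxᵢ:
  diethyl ether: x = 0.227, y = 0.613
  1-propanol: x = 0.536, y = 0.311
  toluene: x = 0.237, y = 0.076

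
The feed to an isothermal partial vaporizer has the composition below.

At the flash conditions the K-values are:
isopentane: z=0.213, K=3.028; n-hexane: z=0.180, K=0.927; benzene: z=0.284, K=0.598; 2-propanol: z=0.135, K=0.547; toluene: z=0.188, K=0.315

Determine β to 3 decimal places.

β = 0.132

Iterate (Newton) starting at β = 0.57:
  β = 0.570: g = -0.2552, g' = -0.555 → β = 0.110
  β = 0.110: g = 0.0170, g' = -0.771 → β = 0.132
Converged at β = 0.132.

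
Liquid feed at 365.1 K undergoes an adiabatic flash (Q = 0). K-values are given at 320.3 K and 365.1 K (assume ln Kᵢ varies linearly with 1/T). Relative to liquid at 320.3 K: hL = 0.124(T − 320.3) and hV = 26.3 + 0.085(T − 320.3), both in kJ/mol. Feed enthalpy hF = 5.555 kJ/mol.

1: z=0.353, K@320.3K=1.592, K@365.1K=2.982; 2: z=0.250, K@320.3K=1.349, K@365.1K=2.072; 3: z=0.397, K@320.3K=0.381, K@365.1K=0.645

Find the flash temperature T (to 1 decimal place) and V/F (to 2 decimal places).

T = 321.4 K, V/F = 0.21

Adiabatic flash: solve Rachford–Rice at each trial T, then check hF = ψ·hV(T) + (1−ψ)·hL(T).
  T = 320.3 K: K = (1.592, 1.349, 0.381), RR gives ψ = 0.162, H_out = 4.272 kJ/mol
  T = 365.1 K: K = (2.982, 2.072, 0.645), RR gives ψ = 1.000, H_out = 30.108 kJ/mol
  T = 342.7 K: K = (2.224, 1.695, 0.504), RR gives ψ = 0.809, H_out = 23.339 kJ/mol
  T = 331.5 K: K = (1.892, 1.518, 0.440), RR gives ψ = 0.529, H_out = 15.076 kJ/mol
  T = 325.9 K: K = (1.738, 1.433, 0.410), RR gives ψ = 0.366, H_out = 10.232 kJ/mol
  T = 323.1 K: K = (1.664, 1.391, 0.395), RR gives ψ = 0.271, H_out = 7.440 kJ/mol
  T = 321.7 K: K = (1.628, 1.370, 0.388), RR gives ψ = 0.219, H_out = 5.911 kJ/mol
Linear interpolation between T = 320.3 (H_out = 4.272) and T = 321.7 (H_out = 5.911) on hF = 5.555 gives T ≈ 321.4 K, at which ψ = 0.21.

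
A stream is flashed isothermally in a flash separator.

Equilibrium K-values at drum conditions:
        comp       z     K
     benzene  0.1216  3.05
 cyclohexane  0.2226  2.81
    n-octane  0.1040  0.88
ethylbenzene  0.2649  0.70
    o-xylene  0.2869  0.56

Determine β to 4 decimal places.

β = 0.6574

Rachford–Rice: g(β) = Σ zᵢ(Kᵢ−1)/(1+β(Kᵢ−1)) = 0.
g(0) = ΣzᵢKᵢ − 1 = 0.4340 and g(1) = 1 − Σzᵢ/Kᵢ = -0.1280, so a root lies in (0, 1).
Newton–Raphson from β = 0.5:
  β = 0.5000: g = 0.06599, g' = -0.4516 → β = 0.6461
  β = 0.6461: g = 0.00446, g' = -0.3964 → β = 0.6574
Converged at β = 0.6574.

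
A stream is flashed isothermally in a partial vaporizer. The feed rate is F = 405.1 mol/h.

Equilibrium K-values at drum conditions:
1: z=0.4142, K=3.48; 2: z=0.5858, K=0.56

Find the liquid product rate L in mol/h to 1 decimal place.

L = 119.4 mol/h

Let ψ = V/F and solve Σ zᵢ(Kᵢ−1)/(1+ψ(Kᵢ−1)) = 0.
Check two-phase: ΣzᵢKᵢ = 1.7695 > 1 and Σzᵢ/Kᵢ = 1.1651 > 1, so g(0) = 0.7695 > 0 and g(1) = -0.1651 < 0.
Newton–Raphson from ψ = 0.5:
  ψ = 0.5000: g = 0.12813, g' = -0.6941 → ψ = 0.6846
  ψ = 0.6846: g = 0.01190, g' = -0.5823 → ψ = 0.7050
  ψ = 0.7050: g = 0.00007, g' = -0.5756 → ψ = 0.7052
Converged at ψ = 0.7052.
Then V = ψ·F = 0.7052·405.1 = 285.7 mol/h and L = F − V = 119.4 mol/h.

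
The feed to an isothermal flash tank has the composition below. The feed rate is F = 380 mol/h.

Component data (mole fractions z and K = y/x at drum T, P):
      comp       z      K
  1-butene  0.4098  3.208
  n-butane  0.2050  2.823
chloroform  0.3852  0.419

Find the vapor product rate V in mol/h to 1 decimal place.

Iterate (Newton) starting at ψ = 0.5:
  ψ = 0.5000: g = 0.31013, g' = -0.8961 → ψ = 0.8461
  ψ = 0.8461: g = 0.02227, g' = -0.8513 → ψ = 0.8723
  ψ = 0.8723: g = -0.00023, g' = -0.8694 → ψ = 0.8720
Converged at ψ = 0.8720.
Then V = ψ·F = 0.8720·380 = 331.4 mol/h and L = F − V = 48.6 mol/h.

V = 331.4 mol/h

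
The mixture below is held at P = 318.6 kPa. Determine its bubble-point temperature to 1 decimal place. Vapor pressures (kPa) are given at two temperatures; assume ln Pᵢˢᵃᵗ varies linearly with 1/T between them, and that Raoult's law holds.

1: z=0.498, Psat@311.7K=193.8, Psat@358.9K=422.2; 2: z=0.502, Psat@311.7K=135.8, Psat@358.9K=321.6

T = 348.9 K

Bubble-point temperature: ΣzᵢPᵢˢᵃᵗ(T) = P. Interpolate ln Pᵢˢᵃᵗ = aᵢ + bᵢ/T.
  T = 311.7 K: ΣzᵢPᵢˢᵃᵗ = 164.68 kPa
  T = 358.9 K: ΣzᵢPᵢˢᵃᵗ = 371.70 kPa
  T = 335.3 K: ΣzᵢPᵢˢᵃᵗ = 254.55 kPa
  T = 347.1 K: ΣzᵢPᵢˢᵃᵗ = 309.57 kPa
  T = 353.0 K: ΣzᵢPᵢˢᵃᵗ = 339.73 kPa
  T = 350.1 K: ΣzᵢPᵢˢᵃᵗ = 324.68 kPa
  T = 348.6 K: ΣzᵢPᵢˢᵃᵗ = 317.07 kPa
Interpolating between 348.6 K and 350.1 K gives T ≈ 348.9 K.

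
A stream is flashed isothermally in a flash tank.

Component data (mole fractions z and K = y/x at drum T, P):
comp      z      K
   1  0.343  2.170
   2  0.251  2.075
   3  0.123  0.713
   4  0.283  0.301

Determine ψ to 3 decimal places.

Let ψ = V/F and solve Σ zᵢ(Kᵢ−1)/(1+ψ(Kᵢ−1)) = 0.
g(0) = ΣzᵢKᵢ − 1 = 0.438 and g(1) = 1 − Σzᵢ/Kᵢ = -0.392, so a root lies in (0, 1).
Iterate (Newton) starting at ψ = 0.5:
  ψ = 0.500: g = 0.0834, g' = -0.650 → ψ = 0.628
  ψ = 0.628: g = -0.0034, g' = -0.714 → ψ = 0.623
Converged at ψ = 0.623.

ψ = 0.623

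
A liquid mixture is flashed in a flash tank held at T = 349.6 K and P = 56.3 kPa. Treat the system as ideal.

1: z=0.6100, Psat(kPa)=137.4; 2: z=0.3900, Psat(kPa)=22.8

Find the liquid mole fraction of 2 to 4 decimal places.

Raoult's law: Kᵢ = Pᵢˢᵃᵗ/P = Pᵢˢᵃᵗ/56.3.
  K_1 = 137.4/56.3 = 2.440497, K_2 = 22.8/56.3 = 0.404973
Binary case is linear: z₁(K₁−1)(1+ψ(K₂−1)) + z₂(K₂−1)(1+ψ(K₁−1)) = 0
⇒ ψ = [z₁(K₁−1)+z₂(K₂−1)] / [−(K₁−1)(K₂−1)] = 0.64664/0.85713 = 0.7544
Compositions from xᵢ = zᵢ/(1+ψ(Kᵢ−1)), yᵢ = Kᵢxᵢ:
  1: x = 0.2923, y = 0.7134
  2: x = 0.7077, y = 0.2866

x_2 = 0.7077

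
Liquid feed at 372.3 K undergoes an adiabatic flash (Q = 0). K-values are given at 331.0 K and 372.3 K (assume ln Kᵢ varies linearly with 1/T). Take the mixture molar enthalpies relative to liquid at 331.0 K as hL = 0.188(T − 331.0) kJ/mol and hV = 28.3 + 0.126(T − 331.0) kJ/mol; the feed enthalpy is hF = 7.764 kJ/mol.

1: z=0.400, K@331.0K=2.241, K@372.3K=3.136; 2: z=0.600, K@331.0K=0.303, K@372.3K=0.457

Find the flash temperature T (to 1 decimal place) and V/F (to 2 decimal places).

Adiabatic flash: solve Rachford–Rice at each trial T, then check hF = ψ·hV(T) + (1−ψ)·hL(T).
  T = 331.0 K: K = (2.241, 0.303), RR gives ψ = 0.090, H_out = 2.559 kJ/mol
  T = 372.3 K: K = (3.136, 0.457), RR gives ψ = 0.456, H_out = 19.495 kJ/mol
  T = 351.6 K: K = (2.676, 0.376), RR gives ψ = 0.284, H_out = 11.535 kJ/mol
  T = 341.3 K: K = (2.456, 0.339), RR gives ψ = 0.193, H_out = 7.269 kJ/mol
  T = 346.5 K: K = (2.566, 0.358), RR gives ψ = 0.240, H_out = 9.464 kJ/mol
  T = 343.9 K: K = (2.511, 0.348), RR gives ψ = 0.216, H_out = 8.378 kJ/mol
  T = 342.6 K: K = (2.483, 0.343), RR gives ψ = 0.205, H_out = 7.827 kJ/mol
Linear interpolation between T = 341.3 (H_out = 7.269) and T = 342.6 (H_out = 7.827) on hF = 7.764 gives T ≈ 342.5 K, at which ψ = 0.20.

T = 342.5 K, V/F = 0.20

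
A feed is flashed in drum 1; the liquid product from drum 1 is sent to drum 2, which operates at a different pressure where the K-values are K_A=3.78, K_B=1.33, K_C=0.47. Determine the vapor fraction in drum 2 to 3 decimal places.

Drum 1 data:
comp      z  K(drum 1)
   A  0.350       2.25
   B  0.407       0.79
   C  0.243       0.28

Drum 1:
Let ψ₁ = V/F and solve Σ zᵢ(Kᵢ−1)/(1+ψ₁(Kᵢ−1)) = 0.
g(0) = ΣzᵢKᵢ − 1 = 0.177 and g(1) = 1 − Σzᵢ/Kᵢ = -0.539, so a root lies in (0, 1).
Newton iteration, ψ₁⁰ = 0.65:
  ψ₁ = 0.650: g = -0.1865, g' = -0.636 → ψ₁ = 0.357
  ψ₁ = 0.357: g = -0.0252, g' = -0.511 → ψ₁ = 0.307
Converged at ψ₁ = 0.307.
Drum-1 compositions:
  A: x = 0.253, y = 0.569
  B: x = 0.435, y = 0.344
  C: x = 0.312, y = 0.087
Drum-2 feed = drum-1 liquid: z₂ = (0.2528, 0.4351, 0.3121).
Drum 2:
Iterate (Newton) starting at ψ₂ = 0.35:
  ψ₂ = 0.350: g = 0.2819, g' = -0.672 → ψ₂ = 0.769
  ψ₂ = 0.769: g = 0.0592, g' = -0.478 → ψ₂ = 0.893
  ψ₂ = 0.893: g = -0.0013, g' = -0.505 → ψ₂ = 0.890
Converged at ψ₂ = 0.890.
  A: x = 0.073, y = 0.275
  B: x = 0.336, y = 0.447
  C: x = 0.591, y = 0.278

V/F (drum 2) = 0.890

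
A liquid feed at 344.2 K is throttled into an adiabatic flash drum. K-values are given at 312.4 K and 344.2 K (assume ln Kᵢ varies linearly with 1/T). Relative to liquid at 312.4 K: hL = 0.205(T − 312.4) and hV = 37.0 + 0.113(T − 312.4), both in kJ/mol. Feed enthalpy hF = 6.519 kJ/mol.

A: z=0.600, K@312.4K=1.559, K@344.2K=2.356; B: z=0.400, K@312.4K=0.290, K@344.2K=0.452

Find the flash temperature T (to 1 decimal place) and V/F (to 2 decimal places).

T = 313.6 K, V/F = 0.17

Adiabatic flash: solve Rachford–Rice at each trial T, then check hF = ψ·hV(T) + (1−ψ)·hL(T).
  T = 312.4 K: K = (1.559, 0.290), RR gives ψ = 0.130, H_out = 4.792 kJ/mol
  T = 344.2 K: K = (2.356, 0.452), RR gives ψ = 0.800, H_out = 33.775 kJ/mol
  T = 328.3 K: K = (1.936, 0.366), RR gives ψ = 0.519, H_out = 21.698 kJ/mol
  T = 320.4 K: K = (1.743, 0.327), RR gives ψ = 0.353, H_out = 14.447 kJ/mol
  T = 316.4 K: K = (1.650, 0.308), RR gives ψ = 0.252, H_out = 10.033 kJ/mol
  T = 314.4 K: K = (1.604, 0.299), RR gives ψ = 0.194, H_out = 7.538 kJ/mol
  T = 313.4 K: K = (1.581, 0.294), RR gives ψ = 0.162, H_out = 6.200 kJ/mol
Linear interpolation between T = 313.4 (H_out = 6.200) and T = 314.4 (H_out = 7.538) on hF = 6.519 gives T ≈ 313.6 K, at which ψ = 0.17.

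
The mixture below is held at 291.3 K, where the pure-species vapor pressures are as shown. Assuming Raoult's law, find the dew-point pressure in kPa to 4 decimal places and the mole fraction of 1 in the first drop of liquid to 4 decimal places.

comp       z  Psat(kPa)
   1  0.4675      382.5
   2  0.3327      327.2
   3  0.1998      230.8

Pdew = 322.0906 kPa, x_1 = 0.3937

At the dew point ψ → 1, so Σzᵢ/Kᵢ = 1 with Kᵢ = Pᵢˢᵃᵗ/P ⇒ 1/P = Σzᵢ/Pᵢˢᵃᵗ.
1/P = 0.4675/382.5 + 0.3327/327.2 + 0.1998/230.8 = 0.0031047 ⇒ P = 322.0906 kPa
xᵢ = zᵢP/Pᵢˢᵃᵗ ⇒ x_1 = 0.4675·322.0906/382.5 = 0.3937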